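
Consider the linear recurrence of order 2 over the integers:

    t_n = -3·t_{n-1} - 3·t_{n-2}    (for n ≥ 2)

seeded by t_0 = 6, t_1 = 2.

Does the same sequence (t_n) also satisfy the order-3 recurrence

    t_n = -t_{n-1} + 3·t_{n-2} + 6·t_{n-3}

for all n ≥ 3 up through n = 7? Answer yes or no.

yes

Terms t_0..t_7: 6, 2, -24, 66, -126, 180, -162, -54
n=3: candidate gives 66, actual t_3 = 66 ✓
n=4: candidate gives -126, actual t_4 = -126 ✓
n=5: candidate gives 180, actual t_5 = 180 ✓
n=6: candidate gives -162, actual t_6 = -162 ✓
n=7: candidate gives -54, actual t_7 = -54 ✓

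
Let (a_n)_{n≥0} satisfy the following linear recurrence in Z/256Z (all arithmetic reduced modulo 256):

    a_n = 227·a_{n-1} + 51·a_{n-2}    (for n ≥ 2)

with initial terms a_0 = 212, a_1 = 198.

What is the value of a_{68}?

a_2 = 227·198 + 51·212 = 206
a_3 = 227·206 + 51·198 = 28
a_4 = 227·28 + 51·206 = 222
a_5 = 227·222 + 51·28 = 110
a_6 = 227·110 + 51·222 = 196
a_7 = 227·196 + 51·110 = 182
a_8 = 227·182 + 51·196 = 110
a_9 = 227·110 + 51·182 = 204
a_10 = 227·204 + 51·110 = 206
a_11 = 227·206 + 51·204 = 78
a_12 = 227·78 + 51·206 = 52
a_13 = 227·52 + 51·78 = 166
a_14 = 227·166 + 51·52 = 142
a_15 = 227·142 + 51·166 = 252
a_16 = 227·252 + 51·142 = 190
a_17 = 227·190 + 51·252 = 174
a_18 = 227·174 + 51·190 = 36
a_19 = 227·36 + 51·174 = 150
a_20 = 227·150 + 51·36 = 46
a_21 = 227·46 + 51·150 = 172
a_22 = 227·172 + 51·46 = 174
a_23 = 227·174 + 51·172 = 142
a_24 = 227·142 + 51·174 = 148
a_25 = 227·148 + 51·142 = 134
a_26 = 227·134 + 51·148 = 78
a_27 = 227·78 + 51·134 = 220
a_28 = 227·220 + 51·78 = 158
a_29 = 227·158 + 51·220 = 238
a_30 = 227·238 + 51·158 = 132
a_31 = 227·132 + 51·238 = 118
a_32 = 227·118 + 51·132 = 238
a_33 = 227·238 + 51·118 = 140
a_34 = 227·140 + 51·238 = 142
a_35 = 227·142 + 51·140 = 206
a_36 = 227·206 + 51·142 = 244
a_37 = 227·244 + 51·206 = 102
a_38 = 227·102 + 51·244 = 14
a_39 = 227·14 + 51·102 = 188
a_40 = 227·188 + 51·14 = 126
a_41 = 227·126 + 51·188 = 46
a_42 = 227·46 + 51·126 = 228
a_43 = 227·228 + 51·46 = 86
a_44 = 227·86 + 51·228 = 174
a_45 = 227·174 + 51·86 = 108
a_46 = 227·108 + 51·174 = 110
a_47 = 227·110 + 51·108 = 14
a_48 = 227·14 + 51·110 = 84
a_49 = 227·84 + 51·14 = 70
a_50 = 227·70 + 51·84 = 206
a_51 = 227·206 + 51·70 = 156
a_52 = 227·156 + 51·206 = 94
a_53 = 227·94 + 51·156 = 110
a_54 = 227·110 + 51·94 = 68
a_55 = 227·68 + 51·110 = 54
a_56 = 227·54 + 51·68 = 110
a_57 = 227·110 + 51·54 = 76
a_58 = 227·76 + 51·110 = 78
a_59 = 227·78 + 51·76 = 78
a_60 = 227·78 + 51·78 = 180
a_61 = 227·180 + 51·78 = 38
a_62 = 227·38 + 51·180 = 142
a_63 = 227·142 + 51·38 = 124
a_64 = 227·124 + 51·142 = 62
a_65 = 227·62 + 51·124 = 174
a_66 = 227·174 + 51·62 = 164
a_67 = 227·164 + 51·174 = 22
a_68 = 227·22 + 51·164 = 46

46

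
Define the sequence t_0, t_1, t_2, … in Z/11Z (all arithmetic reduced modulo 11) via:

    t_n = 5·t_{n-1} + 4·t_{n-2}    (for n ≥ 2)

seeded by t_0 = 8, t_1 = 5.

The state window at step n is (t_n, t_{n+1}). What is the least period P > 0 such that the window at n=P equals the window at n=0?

40

n=0: window = (8, 5)
n=1: window = (5, 2)
n=2: window = (2, 8)
n=3: window = (8, 4)
n=4: window = (4, 8)
n=5: window = (8, 1)
n=6: window = (1, 4)
n=7: window = (4, 2)
n=8: window = (2, 4)
n=9: window = (4, 6)
n=10: window = (6, 2)
n=11: window = (2, 1)
n=12: window = (1, 2)
n=13: window = (2, 3)
n=14: window = (3, 1)
n=15: window = (1, 6)
n=16: window = (6, 1)
n=17: window = (1, 7)
n=18: window = (7, 6)
n=19: window = (6, 3)
n=20: window = (3, 6)
n=21: window = (6, 9)
n=22: window = (9, 3)
n=23: window = (3, 7)
n=24: window = (7, 3)
n=25: window = (3, 10)
n=26: window = (10, 7)
n=27: window = (7, 9)
n=28: window = (9, 7)
n=29: window = (7, 5)
n=30: window = (5, 9)
n=31: window = (9, 10)
n=32: window = (10, 9)
n=33: window = (9, 8)
n=34: window = (8, 10)
n=35: window = (10, 5)
n=36: window = (5, 10)
n=37: window = (10, 4)
n=38: window = (4, 5)
n=39: window = (5, 8)
n=40: window = (8, 5)
window at n=40 equals window at n=0 → period = 40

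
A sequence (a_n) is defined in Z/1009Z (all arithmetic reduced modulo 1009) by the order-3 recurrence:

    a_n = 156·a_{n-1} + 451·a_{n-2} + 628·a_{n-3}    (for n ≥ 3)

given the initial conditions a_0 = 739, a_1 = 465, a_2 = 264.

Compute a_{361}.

414

a_3 = 156·264 + 451·465 + 628·739 = 619
a_4 = 156·619 + 451·264 + 628·465 = 121
a_5 = 156·121 + 451·619 + 628·264 = 706
a_6 = 156·706 + 451·121 + 628·619 = 507
a_7 = 156·507 + 451·706 + 628·121 = 265
a_8 = 156·265 + 451·507 + 628·706 = 2
Continuing the recurrence:
  a_9 = 317;  a_10 = 848;  a_11 = 45;  a_12 = 297;  a_13 = 834;  a_14 = 710
  a_15 = 407;  a_16 = 363;  a_17 = 954;  a_18 = 66;  a_19 = 556;  a_20 = 233
  a_21 = 627;  a_22 = 140;  a_23 = 927;  a_24 = 144;  a_25 = 754;  a_26 = 911
  a_27 = 499;  a_28 = 640;  a_29 = 1005;  a_30 = 24;  a_31 = 260;  a_32 = 440
  a_33 = 181;  a_34 = 482;  a_35 = 282;  a_36 = 703;  a_37 = 740;  a_38 = 153
  a_39 = 973;  a_40 = 400;  a_41 = 988;  a_42 = 139;  a_43 = 64;  a_44 = 963
  a_45 = 8;  a_46 = 514;  a_47 = 418;  a_48 = 355;  a_49 = 641;  a_50 = 952
  a_51 = 657;  a_52 = 58;  a_53 = 156;  a_54 = 968;  a_55 = 493;  a_56 = 999
  a_57 = 298;  a_58 = 450;  a_59 = 554;  a_60 = 270;  a_61 = 453;  a_62 = 535
  a_63 = 246;  a_64 = 114;  a_65 = 570;  a_66 = 194;  a_67 = 731;  a_68 = 504
  a_69 = 412;  a_70 = 957;  a_71 = 811;  a_72 = 578;  a_73 = 502;  a_74 = 738
  a_75 = 232;  a_76 = 184;  a_77 = 481;  a_78 = 7;  a_79 = 605;  a_80 = 41
  a_81 = 118;  a_82 = 122;  a_83 = 125;  a_84 = 303;  a_85 = 657;  a_86 = 819
  a_87 = 883;  a_88 = 514;  a_89 = 902;  a_90 = 788;  a_91 = 926;  a_92 = 796
  a_93 = 423;  a_94 = 539;  a_95 = 842;  a_96 = 379;  a_97 = 428;  a_98 = 642
  a_99 = 458;  a_100 = 158;  a_101 = 730;  a_102 = 550;  a_103 = 673;  a_104 = 242
  a_105 = 555;  a_106 = 858;  a_107 = 350;  a_108 = 51;  a_109 = 348;  a_110 = 443
  a_111 = 789;  a_112 = 597;  a_113 = 695;  a_114 = 374;  a_115 = 45;  a_116 = 700
  a_117 = 118;  a_118 = 137;  a_119 = 609;  a_120 = 843;  a_121 = 820;  a_122 = 627
  a_123 = 144;  a_124 = 893;  a_125 = 680;  a_126 = 918;  a_127 = 683;  a_128 = 155
  a_129 = 617;  a_130 = 780;  a_131 = 859;  a_132 = 475;  a_133 = 871;  a_134 = 624
  a_135 = 436;  a_136 = 436;  a_137 = 674;  a_138 = 458;  a_139 = 443;  a_140 = 710
  a_141 = 849;  a_142 = 342;  a_143 = 265;  a_144 = 256;  a_145 = 897;  a_146 = 46
  a_147 = 388;  a_148 = 848;  a_149 = 167;  a_150 = 350;  a_151 = 557;  a_152 = 504
  a_153 = 735;  a_154 = 595;  a_155 = 211;  a_156 = 37;  a_157 = 363;  a_158 = 996
  a_159 = 274;  a_160 = 487;  a_161 = 681;  a_162 = 508;  a_163 = 41;  a_164 = 259
  a_165 = 553;  a_166 = 791;  a_167 = 681;  a_168 = 34;  a_169 = 974;  a_170 = 645
  a_171 = 242;  a_172 = 940;  a_173 = 956;  a_174 = 590;  a_175 = 589;  a_176 = 801
  a_177 = 329;  a_178 = 492;  a_179 = 670;  a_180 = 272;  a_181 = 755;  a_182 = 317
  a_183 = 778;  a_184 = 896;  a_185 = 583;  a_186 = 862;  a_187 = 534;  a_188 = 720
  a_189 = 516;  a_190 = 971;  a_191 = 900;  a_192 = 323;  a_193 = 572;  a_194 = 977
  a_195 = 765;  a_196 = 993;  a_197 = 552;  a_198 = 330;  a_199 = 801;  a_200 = 916
  a_201 = 42;  a_202 = 470;  a_203 = 561;  a_204 = 964;  a_205 = 327;  a_206 = 614
  a_207 = 84;  a_208 = 964;  a_209 = 748;  a_210 = 822;  a_211 = 423;  a_212 = 372
  a_213 = 199;  a_214 = 320;  a_215 = 964;  a_216 = 941;  a_217 = 545;  a_218 = 867
  a_219 = 328;  a_220 = 452;  a_221 = 112;  a_222 = 501;  a_223 = 852;  a_224 = 374
  a_225 = 474;  a_226 = 744;  a_227 = 679;  a_228 = 552;  a_229 = 914;  a_230 = 658
  a_231 = 841;  a_232 = 9;  a_233 = 845;  a_234 = 105;  a_235 = 536;  a_236 = 736
  a_237 = 730;  a_238 = 449;  a_239 = 805;  a_240 = 508;  a_241 = 822;  a_242 = 185
  a_243 = 198;  a_244 = 923;  a_245 = 352;  a_246 = 219;  a_247 = 675;  a_248 = 336
  a_249 = 972;  a_250 = 588;  a_251 = 502;  a_252 = 411;  a_253 = 905;  a_254 = 73
  a_255 = 612;  a_256 = 525;  a_257 = 156;  a_258 = 696;  a_259 = 96;  a_260 = 33
  a_261 = 203;  a_262 = 894;  a_263 = 500;  a_264 = 251;  a_265 = 726;  a_266 = 642
  a_267 = 995;  a_268 = 662;  a_269 = 679;  a_270 = 166;  a_271 = 192;  a_272 = 496
  a_273 = 831;  a_274 = 687;  a_275 = 367;  a_276 = 28;  a_277 = 966;  a_278 = 290
  a_279 = 44;  a_280 = 669;  a_281 = 601;  a_282 = 336;  a_283 = 975;  a_284 = 998
  a_285 = 230;  a_286 = 486;  a_287 = 99;  a_288 = 695;  a_289 = 191;  a_290 = 804
  a_291 = 247;  a_292 = 440;  a_293 = 847;  a_294 = 359;  a_295 = 958;  a_296 = 758
  a_297 = 846;  a_298 = 873;  a_299 = 902;  a_300 = 219;  a_301 = 390;  a_302 = 594
  a_303 = 468;  a_304 = 602;  a_305 = 973;  a_306 = 804;  a_307 = 906;  a_308 = 39
  a_309 = 403;  a_310 = 638;  a_311 = 46;  a_312 = 111;  a_313 = 820;  a_314 = 24
  a_315 = 321;  a_316 = 730;  a_317 = 284;  a_318 = 1001;  a_319 = 56;  a_320 = 851
  a_321 = 629;  a_322 = 485;  a_323 = 802;  a_324 = 271;  a_325 = 240;  a_326 = 404
  a_327 = 410;  a_328 = 347;  a_329 = 362;  a_330 = 255;  a_331 = 205;  a_332 = 991
  a_333 = 564;  a_334 = 752;  a_335 = 159;  a_336 = 749;  a_337 = 923;  a_338 = 455
  a_339 = 84;  a_340 = 843;  a_341 = 73;  a_342 = 373;  a_343 = 989;  a_344 = 66
  a_345 = 423;  a_346 = 456;  a_347 = 657;  a_348 = 680;  a_349 = 617;  a_350 = 256
  a_351 = 601;  a_352 = 369;  a_353 = 18;  a_354 = 786;  a_355 = 235;  a_356 = 868
  a_357 = 449;  a_358 = 665;  a_359 = 756
a_360 = 156·756 + 451·665 + 628·449 = 586
a_361 = 156·586 + 451·756 + 628·665 = 414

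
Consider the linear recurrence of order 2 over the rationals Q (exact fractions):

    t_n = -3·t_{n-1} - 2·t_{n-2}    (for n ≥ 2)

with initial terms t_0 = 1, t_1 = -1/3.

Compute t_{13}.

16379/3

t_2 = -3·-1/3 + -2·1 = -1
t_3 = -3·-1 + -2·-1/3 = 11/3
t_4 = -3·11/3 + -2·-1 = -9
t_5 = -3·-9 + -2·11/3 = 59/3
t_6 = -3·59/3 + -2·-9 = -41
t_7 = -3·-41 + -2·59/3 = 251/3
t_8 = -3·251/3 + -2·-41 = -169
t_9 = -3·-169 + -2·251/3 = 1019/3
t_10 = -3·1019/3 + -2·-169 = -681
t_11 = -3·-681 + -2·1019/3 = 4091/3
t_12 = -3·4091/3 + -2·-681 = -2729
t_13 = -3·-2729 + -2·4091/3 = 16379/3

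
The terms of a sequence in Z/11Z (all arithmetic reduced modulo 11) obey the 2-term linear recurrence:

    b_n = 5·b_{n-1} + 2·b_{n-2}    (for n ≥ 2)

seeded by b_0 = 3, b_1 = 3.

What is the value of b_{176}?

b_2 = 5·3 + 2·3 = 10
b_3 = 5·10 + 2·3 = 1
b_4 = 5·1 + 2·10 = 3
b_5 = 5·3 + 2·1 = 6
b_6 = 5·6 + 2·3 = 3
b_7 = 5·3 + 2·6 = 5
b_8 = 5·5 + 2·3 = 9
b_9 = 5·9 + 2·5 = 0
b_10 = 5·0 + 2·9 = 7
b_11 = 5·7 + 2·0 = 2
b_12 = 5·2 + 2·7 = 2
b_13 = 5·2 + 2·2 = 3
b_14 = 5·3 + 2·2 = 8
b_15 = 5·8 + 2·3 = 2
b_16 = 5·2 + 2·8 = 4
b_17 = 5·4 + 2·2 = 2
b_18 = 5·2 + 2·4 = 7
b_19 = 5·7 + 2·2 = 6
b_20 = 5·6 + 2·7 = 0
b_21 = 5·0 + 2·6 = 1
b_22 = 5·1 + 2·0 = 5
b_23 = 5·5 + 2·1 = 5
b_24 = 5·5 + 2·5 = 2
b_25 = 5·2 + 2·5 = 9
b_26 = 5·9 + 2·2 = 5
b_27 = 5·5 + 2·9 = 10
b_28 = 5·10 + 2·5 = 5
b_29 = 5·5 + 2·10 = 1
b_30 = 5·1 + 2·5 = 4
b_31 = 5·4 + 2·1 = 0
b_32 = 5·0 + 2·4 = 8
b_33 = 5·8 + 2·0 = 7
b_34 = 5·7 + 2·8 = 7
b_35 = 5·7 + 2·7 = 5
b_36 = 5·5 + 2·7 = 6
b_37 = 5·6 + 2·5 = 7
b_38 = 5·7 + 2·6 = 3
b_39 = 5·3 + 2·7 = 7
b_40 = 5·7 + 2·3 = 8
b_41 = 5·8 + 2·7 = 10
b_42 = 5·10 + 2·8 = 0
b_43 = 5·0 + 2·10 = 9
b_44 = 5·9 + 2·0 = 1
b_45 = 5·1 + 2·9 = 1
b_46 = 5·1 + 2·1 = 7
b_47 = 5·7 + 2·1 = 4
b_48 = 5·4 + 2·7 = 1
b_49 = 5·1 + 2·4 = 2
b_50 = 5·2 + 2·1 = 1
b_51 = 5·1 + 2·2 = 9
b_52 = 5·9 + 2·1 = 3
b_53 = 5·3 + 2·9 = 0
b_54 = 5·0 + 2·3 = 6
b_55 = 5·6 + 2·0 = 8
b_56 = 5·8 + 2·6 = 8
b_57 = 5·8 + 2·8 = 1
b_58 = 5·1 + 2·8 = 10
b_59 = 5·10 + 2·1 = 8
b_60 = 5·8 + 2·10 = 5
b_61 = 5·5 + 2·8 = 8
b_62 = 5·8 + 2·5 = 6
b_63 = 5·6 + 2·8 = 2
b_64 = 5·2 + 2·6 = 0
b_65 = 5·0 + 2·2 = 4
b_66 = 5·4 + 2·0 = 9
b_67 = 5·9 + 2·4 = 9
b_68 = 5·9 + 2·9 = 8
b_69 = 5·8 + 2·9 = 3
b_70 = 5·3 + 2·8 = 9
b_71 = 5·9 + 2·3 = 7
b_72 = 5·7 + 2·9 = 9
b_73 = 5·9 + 2·7 = 4
b_74 = 5·4 + 2·9 = 5
b_75 = 5·5 + 2·4 = 0
b_76 = 5·0 + 2·5 = 10
b_77 = 5·10 + 2·0 = 6
b_78 = 5·6 + 2·10 = 6
b_79 = 5·6 + 2·6 = 9
b_80 = 5·9 + 2·6 = 2
b_81 = 5·2 + 2·9 = 6
b_82 = 5·6 + 2·2 = 1
b_83 = 5·1 + 2·6 = 6
b_84 = 5·6 + 2·1 = 10
b_85 = 5·10 + 2·6 = 7
b_86 = 5·7 + 2·10 = 0
b_87 = 5·0 + 2·7 = 3
b_88 = 5·3 + 2·0 = 4
b_89 = 5·4 + 2·3 = 4
b_90 = 5·4 + 2·4 = 6
b_91 = 5·6 + 2·4 = 5
b_92 = 5·5 + 2·6 = 4
b_93 = 5·4 + 2·5 = 8
b_94 = 5·8 + 2·4 = 4
b_95 = 5·4 + 2·8 = 3
b_96 = 5·3 + 2·4 = 1
b_97 = 5·1 + 2·3 = 0
b_98 = 5·0 + 2·1 = 2
b_99 = 5·2 + 2·0 = 10
b_100 = 5·10 + 2·2 = 10
b_101 = 5·10 + 2·10 = 4
b_102 = 5·4 + 2·10 = 7
b_103 = 5·7 + 2·4 = 10
b_104 = 5·10 + 2·7 = 9
b_105 = 5·9 + 2·10 = 10
b_106 = 5·10 + 2·9 = 2
b_107 = 5·2 + 2·10 = 8
b_108 = 5·8 + 2·2 = 0
b_109 = 5·0 + 2·8 = 5
b_110 = 5·5 + 2·0 = 3
b_111 = 5·3 + 2·5 = 3
b_112 = 5·3 + 2·3 = 10
b_113 = 5·10 + 2·3 = 1
b_114 = 5·1 + 2·10 = 3
b_115 = 5·3 + 2·1 = 6
b_116 = 5·6 + 2·3 = 3
b_117 = 5·3 + 2·6 = 5
b_118 = 5·5 + 2·3 = 9
b_119 = 5·9 + 2·5 = 0
b_120 = 5·0 + 2·9 = 7
b_121 = 5·7 + 2·0 = 2
b_122 = 5·2 + 2·7 = 2
b_123 = 5·2 + 2·2 = 3
b_124 = 5·3 + 2·2 = 8
b_125 = 5·8 + 2·3 = 2
b_126 = 5·2 + 2·8 = 4
b_127 = 5·4 + 2·2 = 2
b_128 = 5·2 + 2·4 = 7
b_129 = 5·7 + 2·2 = 6
b_130 = 5·6 + 2·7 = 0
b_131 = 5·0 + 2·6 = 1
b_132 = 5·1 + 2·0 = 5
b_133 = 5·5 + 2·1 = 5
b_134 = 5·5 + 2·5 = 2
b_135 = 5·2 + 2·5 = 9
b_136 = 5·9 + 2·2 = 5
b_137 = 5·5 + 2·9 = 10
b_138 = 5·10 + 2·5 = 5
b_139 = 5·5 + 2·10 = 1
b_140 = 5·1 + 2·5 = 4
b_141 = 5·4 + 2·1 = 0
b_142 = 5·0 + 2·4 = 8
b_143 = 5·8 + 2·0 = 7
b_144 = 5·7 + 2·8 = 7
b_145 = 5·7 + 2·7 = 5
b_146 = 5·5 + 2·7 = 6
b_147 = 5·6 + 2·5 = 7
b_148 = 5·7 + 2·6 = 3
b_149 = 5·3 + 2·7 = 7
b_150 = 5·7 + 2·3 = 8
b_151 = 5·8 + 2·7 = 10
b_152 = 5·10 + 2·8 = 0
b_153 = 5·0 + 2·10 = 9
b_154 = 5·9 + 2·0 = 1
b_155 = 5·1 + 2·9 = 1
b_156 = 5·1 + 2·1 = 7
b_157 = 5·7 + 2·1 = 4
b_158 = 5·4 + 2·7 = 1
b_159 = 5·1 + 2·4 = 2
b_160 = 5·2 + 2·1 = 1
b_161 = 5·1 + 2·2 = 9
b_162 = 5·9 + 2·1 = 3
b_163 = 5·3 + 2·9 = 0
b_164 = 5·0 + 2·3 = 6
b_165 = 5·6 + 2·0 = 8
b_166 = 5·8 + 2·6 = 8
b_167 = 5·8 + 2·8 = 1
b_168 = 5·1 + 2·8 = 10
b_169 = 5·10 + 2·1 = 8
b_170 = 5·8 + 2·10 = 5
b_171 = 5·5 + 2·8 = 8
b_172 = 5·8 + 2·5 = 6
b_173 = 5·6 + 2·8 = 2
b_174 = 5·2 + 2·6 = 0
b_175 = 5·0 + 2·2 = 4
b_176 = 5·4 + 2·0 = 9

9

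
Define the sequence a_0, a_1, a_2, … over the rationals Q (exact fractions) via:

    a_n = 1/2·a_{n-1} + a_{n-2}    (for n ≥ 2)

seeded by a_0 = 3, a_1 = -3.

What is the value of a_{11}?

-5193/1024

a_2 = 1/2·-3 + 1·3 = 3/2
a_3 = 1/2·3/2 + 1·-3 = -9/4
a_4 = 1/2·-9/4 + 1·3/2 = 3/8
a_5 = 1/2·3/8 + 1·-9/4 = -33/16
a_6 = 1/2·-33/16 + 1·3/8 = -21/32
a_7 = 1/2·-21/32 + 1·-33/16 = -153/64
a_8 = 1/2·-153/64 + 1·-21/32 = -237/128
a_9 = 1/2·-237/128 + 1·-153/64 = -849/256
a_10 = 1/2·-849/256 + 1·-237/128 = -1797/512
a_11 = 1/2·-1797/512 + 1·-849/256 = -5193/1024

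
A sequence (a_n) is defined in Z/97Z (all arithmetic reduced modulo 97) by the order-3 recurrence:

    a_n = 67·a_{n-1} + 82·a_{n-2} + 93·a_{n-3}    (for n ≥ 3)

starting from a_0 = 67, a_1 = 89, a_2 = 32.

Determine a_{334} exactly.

a_3 = 67·32 + 82·89 + 93·67 = 56
a_4 = 67·56 + 82·32 + 93·89 = 6
a_5 = 67·6 + 82·56 + 93·32 = 16
a_6 = 67·16 + 82·6 + 93·56 = 79
a_7 = 67·79 + 82·16 + 93·6 = 82
a_8 = 67·82 + 82·79 + 93·16 = 74
Continuing the recurrence:
  a_9 = 17;  a_10 = 89;  a_11 = 77;  a_12 = 70;  a_13 = 75;  a_14 = 78
  a_15 = 38;  a_16 = 9;  a_17 = 12;  a_18 = 32;  a_19 = 85;  a_20 = 26
  a_21 = 48;  a_22 = 61;  a_23 = 62;  a_24 = 40;  a_25 = 51;  a_26 = 47
  a_27 = 90;  a_28 = 77;  a_29 = 32;  a_30 = 47;  a_31 = 33;  a_32 = 20
  a_33 = 75;  a_34 = 34;  a_35 = 6;  a_36 = 77;  a_37 = 83;  a_38 = 17
  a_39 = 71;  a_40 = 96;  a_41 = 61;  a_42 = 35;  a_43 = 76;  a_44 = 55
  a_45 = 77;  a_46 = 53;  a_47 = 42;  a_48 = 62;  a_49 = 14;  a_50 = 34
  a_51 = 74;  a_52 = 27;  a_53 = 78;  a_54 = 63;  a_55 = 33;  a_56 = 81
  a_57 = 24;  a_58 = 67;  a_59 = 22;  a_60 = 82;  a_61 = 46;  a_62 = 18
  a_63 = 91;  a_64 = 17;  a_65 = 90;  a_66 = 76;  a_67 = 85;  a_68 = 24
  a_69 = 29;  a_70 = 79;  a_71 = 9;  a_72 = 78;  a_73 = 22;  a_74 = 74
  a_75 = 48;  a_76 = 78;  a_77 = 39;  a_78 = 87;  a_79 = 82;  a_80 = 56
  a_81 = 40;  a_82 = 57;  a_83 = 85;  a_84 = 24;  a_85 = 8;  a_86 = 30
  a_87 = 48;  a_88 = 18;  a_89 = 75;  a_90 = 4;  a_91 = 41;  a_92 = 59
  a_93 = 24;  a_94 = 74;  a_95 = 94;  a_96 = 48;  a_97 = 55;  a_98 = 67
  a_99 = 77;  a_100 = 54;  a_101 = 61;  a_102 = 59;  a_103 = 9;  a_104 = 56
  a_105 = 83;  a_106 = 29;  a_107 = 86;  a_108 = 48;  a_109 = 64;  a_110 = 23
  a_111 = 1;  a_112 = 48;  a_113 = 5;  a_114 = 96;  a_115 = 54;  a_116 = 24
  a_117 = 26;  a_118 = 2;  a_119 = 36;  a_120 = 47;  a_121 = 79;  a_122 = 79
  a_123 = 40;  a_124 = 15;  a_125 = 89;  a_126 = 49;  a_127 = 45;  a_128 = 81
  a_129 = 94;  a_130 = 53;  a_131 = 71;  a_132 = 94;  a_133 = 74;  a_134 = 63
  a_135 = 19;  a_136 = 32;  a_137 = 55;  a_138 = 25;  a_139 = 43;  a_140 = 55
  a_141 = 30;  a_142 = 43;  a_143 = 77;  a_144 = 29;  a_145 = 34;  a_146 = 80
  a_147 = 78;  a_148 = 10;  a_149 = 53;  a_150 = 82;  a_151 = 3;  a_152 = 20
  a_153 = 94;  a_154 = 69;  a_155 = 29;  a_156 = 47;  a_157 = 13;  a_158 = 50
  a_159 = 57;  a_160 = 10;  a_161 = 3;  a_162 = 17;  a_163 = 84;  a_164 = 26
  a_165 = 26;  a_166 = 46;  a_167 = 66;  a_168 = 39;  a_169 = 81;  a_170 = 19
  a_171 = 96;  a_172 = 3;  a_173 = 43;  a_174 = 27;  a_175 = 85;  a_176 = 74
  a_177 = 83;  a_178 = 37;  a_179 = 65;  a_180 = 73;  a_181 = 82;  a_182 = 65
  a_183 = 20;  a_184 = 37;  a_185 = 76;  a_186 = 92;  a_187 = 26;  a_188 = 58
  a_189 = 24;  a_190 = 52;  a_191 = 79;  a_192 = 52;  a_193 = 54;  a_194 = 0
  a_195 = 49;  a_196 = 60;  a_197 = 84;  a_198 = 70;  a_199 = 86;  a_200 = 11
  a_201 = 40;  a_202 = 37;  a_203 = 89;  a_204 = 10;  a_205 = 60;  a_206 = 22
  a_207 = 49;  a_208 = 94;  a_209 = 43;  a_210 = 14;  a_211 = 14;  a_212 = 71
  a_213 = 29;  a_214 = 46;  a_215 = 35;  a_216 = 84;  a_217 = 69;  a_218 = 22
  a_219 = 6;  a_220 = 87;  a_221 = 25;  a_222 = 55;  a_223 = 52;  a_224 = 37
  a_225 = 24;  a_226 = 69;  a_227 = 41;  a_228 = 64;  a_229 = 2;  a_230 = 77
  a_231 = 23;  a_232 = 87;  a_233 = 35;  a_234 = 75;  a_235 = 78;  a_236 = 81
  a_237 = 77;  a_238 = 43;  a_239 = 44;  a_240 = 55;  a_241 = 40;  a_242 = 30
  a_243 = 26;  a_244 = 65;  a_245 = 62;  a_246 = 68;  a_247 = 68;  a_248 = 87
  a_249 = 75;  a_250 = 53;  a_251 = 41;  a_252 = 3;  a_253 = 53;  a_254 = 44
  a_255 = 7;  a_256 = 82;  a_257 = 72;  a_258 = 74;  a_259 = 58;  a_260 = 63
  a_261 = 48;  a_262 = 2;  a_263 = 35;  a_264 = 86;  a_265 = 88;  a_266 = 4
  a_267 = 59;  a_268 = 49;  a_269 = 54;  a_270 = 28;  a_271 = 94;  a_272 = 36
  a_273 = 17;  a_274 = 29;  a_275 = 89;  a_276 = 28;  a_277 = 37;  a_278 = 54
  a_279 = 41;  a_280 = 43;  a_281 = 13;  a_282 = 62;  a_283 = 4;  a_284 = 62
  a_285 = 63;  a_286 = 74;  a_287 = 79;  a_288 = 51;  a_289 = 93;  a_290 = 9
  a_291 = 71;  a_292 = 79;  a_293 = 21;  a_294 = 35;  a_295 = 65;  a_296 = 60
  a_297 = 92;  a_298 = 57;  a_299 = 65;  a_300 = 28;  a_301 = 91;  a_302 = 82
  a_303 = 40;  a_304 = 19;  a_305 = 54;  a_306 = 69;  a_307 = 51;  a_308 = 32
  a_309 = 36;  a_310 = 79;  a_311 = 66;  a_312 = 86;  a_313 = 91;  a_314 = 81
  a_315 = 32;  a_316 = 80;  a_317 = 94;  a_318 = 23;  a_319 = 5;  a_320 = 2
  a_321 = 64;  a_322 = 67;  a_323 = 29;  a_324 = 3;  a_325 = 80;  a_326 = 58
  a_327 = 55;  a_328 = 70;  a_329 = 44;  a_330 = 29;  a_331 = 33;  a_332 = 48
a_333 = 67·48 + 82·33 + 93·29 = 83
a_334 = 67·83 + 82·48 + 93·33 = 53

53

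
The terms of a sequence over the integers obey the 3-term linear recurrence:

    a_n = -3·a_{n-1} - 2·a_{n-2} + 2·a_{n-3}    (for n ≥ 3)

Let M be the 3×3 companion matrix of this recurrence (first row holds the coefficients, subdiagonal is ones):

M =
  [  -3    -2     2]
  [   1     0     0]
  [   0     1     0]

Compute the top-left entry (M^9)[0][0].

(M^9)[0][0] is the top entry after applying M 9 times to the unit state (1, 0, 0). Equivalently it is h_{11} for the auxiliary sequence (h_n) obeying the same recurrence with h_2 = 1 and h_i = 0 for 0 ≤ i < 2:
h_3 = -3·1 + -2·0 + 2·0 = -3
h_4 = -3·-3 + -2·1 + 2·0 = 7
h_5 = -3·7 + -2·-3 + 2·1 = -13
h_6 = -3·-13 + -2·7 + 2·-3 = 19
h_7 = -3·19 + -2·-13 + 2·7 = -17
h_8 = -3·-17 + -2·19 + 2·-13 = -13
h_9 = -3·-13 + -2·-17 + 2·19 = 111
h_10 = -3·111 + -2·-13 + 2·-17 = -341
h_11 = -3·-341 + -2·111 + 2·-13 = 775

775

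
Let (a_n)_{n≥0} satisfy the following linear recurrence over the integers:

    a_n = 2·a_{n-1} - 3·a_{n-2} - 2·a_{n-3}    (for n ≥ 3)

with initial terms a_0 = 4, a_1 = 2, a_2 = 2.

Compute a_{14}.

a_3 = 2·2 + -3·2 + -2·4 = -10
a_4 = 2·-10 + -3·2 + -2·2 = -30
a_5 = 2·-30 + -3·-10 + -2·2 = -34
a_6 = 2·-34 + -3·-30 + -2·-10 = 42
a_7 = 2·42 + -3·-34 + -2·-30 = 246
a_8 = 2·246 + -3·42 + -2·-34 = 434
a_9 = 2·434 + -3·246 + -2·42 = 46
a_10 = 2·46 + -3·434 + -2·246 = -1702
a_11 = 2·-1702 + -3·46 + -2·434 = -4410
a_12 = 2·-4410 + -3·-1702 + -2·46 = -3806
a_13 = 2·-3806 + -3·-4410 + -2·-1702 = 9022
a_14 = 2·9022 + -3·-3806 + -2·-4410 = 38282

38282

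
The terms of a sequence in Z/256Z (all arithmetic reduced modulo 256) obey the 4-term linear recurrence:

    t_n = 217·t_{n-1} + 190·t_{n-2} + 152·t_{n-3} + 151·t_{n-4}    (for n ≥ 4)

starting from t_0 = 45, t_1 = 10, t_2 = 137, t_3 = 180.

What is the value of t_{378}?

t_4 = 217·180 + 190·137 + 152·10 + 151·45 = 189
t_5 = 217·189 + 190·180 + 152·137 + 151·10 = 11
t_6 = 217·11 + 190·189 + 152·180 + 151·137 = 72
t_7 = 217·72 + 190·11 + 152·189 + 151·180 = 150
t_8 = 217·150 + 190·72 + 152·11 + 151·189 = 153
t_9 = 217·153 + 190·150 + 152·72 + 151·11 = 66
Continuing the recurrence:
  t_10 = 8;  t_11 = 22;  t_12 = 5;  t_13 = 63;  t_14 = 229;  t_15 = 209
  t_16 = 122;  t_17 = 169;  t_18 = 248;  t_19 = 93;  t_20 = 51;  t_21 = 48
  t_22 = 10;  t_23 = 61;  t_24 = 182;  t_25 = 204;  t_26 = 30;  t_27 = 225
  t_28 = 119;  t_29 = 1;  t_30 = 117;  t_31 = 74;  t_32 = 89;  t_33 = 108
  t_34 = 141;  t_35 = 43;  t_36 = 184;  t_37 = 78;  t_38 = 97;  t_39 = 186
  t_40 = 128;  t_41 = 38;  t_42 = 221;  t_43 = 63;  t_44 = 125;  t_45 = 89
  t_46 = 250;  t_47 = 89;  t_48 = 144;  t_49 = 13;  t_50 = 51;  t_51 = 224
  t_52 = 98;  t_53 = 69;  t_54 = 78;  t_55 = 164;  t_56 = 174;  t_57 = 57
  t_58 = 215;  t_59 = 153;  t_60 = 189;  t_61 = 10;  t_62 = 105;  t_63 = 228
  t_64 = 157;  t_65 = 139;  t_66 = 168;  t_67 = 70;  t_68 = 41;  t_69 = 114
  t_70 = 184;  t_71 = 54;  t_72 = 53;  t_73 = 127;  t_74 = 149;  t_75 = 225
  t_76 = 250;  t_77 = 73;  t_78 = 232;  t_79 = 253;  t_80 = 115;  t_81 = 16
  t_82 = 250;  t_83 = 77;  t_84 = 38;  t_85 = 60;  t_86 = 62;  t_87 = 17
  t_88 = 119;  t_89 = 177;  t_90 = 5;  t_91 = 74;  t_92 = 185;  t_93 = 28
  t_94 = 237;  t_95 = 43;  t_96 = 24;  t_97 = 126;  t_98 = 241;  t_99 = 106
  t_100 = 176;  t_101 = 70;  t_102 = 13;  t_103 = 255;  t_104 = 45;  t_105 = 105
  t_106 = 122;  t_107 = 121;  t_108 = 0;  t_109 = 45;  t_110 = 243;  t_111 = 192
  t_112 = 210;  t_113 = 85;  t_114 = 62;  t_115 = 148;  t_116 = 206;  t_117 = 105
  t_118 = 87;  t_119 = 73;  t_120 = 77;  t_121 = 10;  t_122 = 73;  t_123 = 20
  t_124 = 125;  t_125 = 11;  t_126 = 8;  t_127 = 246;  t_128 = 185;  t_129 = 162
  t_130 = 104;  t_131 = 86;  t_132 = 101;  t_133 = 191;  t_134 = 69;  t_135 = 241
  t_136 = 122;  t_137 = 233;  t_138 = 216;  t_139 = 157;  t_140 = 179;  t_141 = 240
  t_142 = 234;  t_143 = 93;  t_144 = 150;  t_145 = 172;  t_146 = 94;  t_147 = 65
  t_148 = 119;  t_149 = 97;  t_150 = 149;  t_151 = 74;  t_152 = 25;  t_153 = 204
  t_154 = 77;  t_155 = 43;  t_156 = 120;  t_157 = 174;  t_158 = 129;  t_159 = 26
  t_160 = 224;  t_161 = 102;  t_162 = 61;  t_163 = 191;  t_164 = 221;  t_165 = 121
  t_166 = 250;  t_167 = 153;  t_168 = 112;  t_169 = 77;  t_170 = 179;  t_171 = 160
  t_172 = 66;  t_173 = 101;  t_174 = 46;  t_175 = 132;  t_176 = 238;  t_177 = 153
  t_178 = 215;  t_179 = 249;  t_180 = 221;  t_181 = 10;  t_182 = 41;  t_183 = 68
  t_184 = 93;  t_185 = 139;  t_186 = 104;  t_187 = 166;  t_188 = 73;  t_189 = 210
  t_190 = 24;  t_191 = 118;  t_192 = 149;  t_193 = 255;  t_194 = 245;  t_195 = 1
  t_196 = 250;  t_197 = 137;  t_198 = 200;  t_199 = 61;  t_200 = 243;  t_201 = 208
  t_202 = 218;  t_203 = 109;  t_204 = 6;  t_205 = 28;  t_206 = 126;  t_207 = 113
  t_208 = 119;  t_209 = 17;  t_210 = 37;  t_211 = 74;  t_212 = 121;  t_213 = 124
  t_214 = 173;  t_215 = 43;  t_216 = 216;  t_217 = 222;  t_218 = 17;  t_219 = 202
  t_220 = 16;  t_221 = 134;  t_222 = 109;  t_223 = 127;  t_224 = 141;  t_225 = 137
  t_226 = 122;  t_227 = 185;  t_228 = 224;  t_229 = 109;  t_230 = 115;  t_231 = 128
  t_232 = 178;  t_233 = 117;  t_234 = 30;  t_235 = 116;  t_236 = 14;  t_237 = 201
  t_238 = 87;  t_239 = 169;  t_240 = 109;  t_241 = 10;  t_242 = 9;  t_243 = 116
  t_244 = 61;  t_245 = 11;  t_246 = 200;  t_247 = 86;  t_248 = 217;  t_249 = 2
  t_250 = 200;  t_251 = 150;  t_252 = 197;  t_253 = 63;  t_254 = 165;  t_255 = 17
  t_256 = 122;  t_257 = 41;  t_258 = 184;  t_259 = 221;  t_260 = 51;  t_261 = 176
  t_262 = 202;  t_263 = 125;  t_264 = 118;  t_265 = 140;  t_266 = 158;  t_267 = 161
  t_268 = 119;  t_269 = 193;  t_270 = 181;  t_271 = 74;  t_272 = 217;  t_273 = 44
  t_274 = 13;  t_275 = 43;  t_276 = 56;  t_277 = 14;  t_278 = 161;  t_279 = 122
  t_280 = 64;  t_281 = 166;  t_282 = 157;  t_283 = 63;  t_284 = 61;  t_285 = 153
  t_286 = 250;  t_287 = 217;  t_288 = 80;  t_289 = 141;  t_290 = 51;  t_291 = 96
  t_292 = 34;  t_293 = 133;  t_294 = 14;  t_295 = 100;  t_296 = 46;  t_297 = 249
  t_298 = 215;  t_299 = 89;  t_300 = 253;  t_301 = 10;  t_302 = 233;  t_303 = 164
  t_304 = 29;  t_305 = 139;  t_306 = 40;  t_307 = 6;  t_308 = 105;  t_309 = 50
  t_310 = 120;  t_311 = 182;  t_312 = 245;  t_313 = 127;  t_314 = 85;  t_315 = 33
  t_316 = 250;  t_317 = 201;  t_318 = 168;  t_319 = 125;  t_320 = 115;  t_321 = 144
  t_322 = 186;  t_323 = 141;  t_324 = 230;  t_325 = 252;  t_326 = 190;  t_327 = 209
  t_328 = 119;  t_329 = 113;  t_330 = 69;  t_331 = 74;  t_332 = 57;  t_333 = 220
  t_334 = 109;  t_335 = 43;  t_336 = 152;  t_337 = 62;  t_338 = 49;  t_339 = 42
  t_340 = 112;  t_341 = 198;  t_342 = 205;  t_343 = 255;  t_344 = 237;  t_345 = 169
  t_346 = 122;  t_347 = 249;  t_348 = 192;  t_349 = 173;  t_350 = 243;  t_351 = 64
  t_352 = 146;  t_353 = 149;  t_354 = 254;  t_355 = 84;  t_356 = 78;  t_357 = 41
  t_358 = 87;  t_359 = 9;  t_360 = 141;  t_361 = 10;  t_362 = 201;  t_363 = 212
  t_364 = 253;  t_365 = 11;  t_366 = 136;  t_367 = 182;  t_368 = 249;  t_369 = 98
  t_370 = 40;  t_371 = 214;  t_372 = 37;  t_373 = 191;  t_374 = 5;  t_375 = 49
  t_376 = 122
t_377 = 217·122 + 190·49 + 152·5 + 151·191 = 105
t_378 = 217·105 + 190·122 + 152·49 + 151·5 = 152

152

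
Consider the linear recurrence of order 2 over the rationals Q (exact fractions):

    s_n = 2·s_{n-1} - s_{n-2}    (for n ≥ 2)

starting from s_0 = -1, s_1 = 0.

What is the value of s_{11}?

10

s_2 = 2·0 + -1·-1 = 1
s_3 = 2·1 + -1·0 = 2
s_4 = 2·2 + -1·1 = 3
s_5 = 2·3 + -1·2 = 4
s_6 = 2·4 + -1·3 = 5
s_7 = 2·5 + -1·4 = 6
s_8 = 2·6 + -1·5 = 7
s_9 = 2·7 + -1·6 = 8
s_10 = 2·8 + -1·7 = 9
s_11 = 2·9 + -1·8 = 10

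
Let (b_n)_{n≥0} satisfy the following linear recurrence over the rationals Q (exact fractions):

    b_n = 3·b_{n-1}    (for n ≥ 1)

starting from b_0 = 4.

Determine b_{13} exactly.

6377292

b_1 = 3·4 = 12
b_2 = 3·12 = 36
b_3 = 3·36 = 108
b_4 = 3·108 = 324
b_5 = 3·324 = 972
b_6 = 3·972 = 2916
b_7 = 3·2916 = 8748
b_8 = 3·8748 = 26244
b_9 = 3·26244 = 78732
b_10 = 3·78732 = 236196
b_11 = 3·236196 = 708588
b_12 = 3·708588 = 2125764
b_13 = 3·2125764 = 6377292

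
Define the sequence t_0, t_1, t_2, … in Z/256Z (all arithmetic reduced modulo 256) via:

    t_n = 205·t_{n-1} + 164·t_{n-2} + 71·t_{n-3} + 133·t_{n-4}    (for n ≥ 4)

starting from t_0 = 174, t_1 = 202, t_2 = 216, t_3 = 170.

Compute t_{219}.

t_4 = 205·170 + 164·216 + 71·202 + 133·174 = 238
t_5 = 205·238 + 164·170 + 71·216 + 133·202 = 88
t_6 = 205·88 + 164·238 + 71·170 + 133·216 = 78
t_7 = 205·78 + 164·88 + 71·238 + 133·170 = 42
t_8 = 205·42 + 164·78 + 71·88 + 133·238 = 168
t_9 = 205·168 + 164·42 + 71·78 + 133·88 = 202
Continuing the recurrence:
  t_10 = 142;  t_11 = 136;  t_12 = 46;  t_13 = 74;  t_14 = 56;  t_15 = 170
  t_16 = 110;  t_17 = 248;  t_18 = 78;  t_19 = 42;  t_20 = 136;  t_21 = 74
  t_22 = 142;  t_23 = 168;  t_24 = 174;  t_25 = 202;  t_26 = 152;  t_27 = 170
  t_28 = 238;  t_29 = 152;  t_30 = 78;  t_31 = 42;  t_32 = 104;  t_33 = 202
  t_34 = 142;  t_35 = 200;  t_36 = 46;  t_37 = 74;  t_38 = 248;  t_39 = 170
  t_40 = 110;  t_41 = 56;  t_42 = 78;  t_43 = 42;  t_44 = 72;  t_45 = 74
  t_46 = 142;  t_47 = 232;  t_48 = 174;  t_49 = 202;  t_50 = 88;  t_51 = 170
  t_52 = 238;  t_53 = 216;  t_54 = 78;  t_55 = 42;  t_56 = 40;  t_57 = 202
  t_58 = 142;  t_59 = 8;  t_60 = 46;  t_61 = 74;  t_62 = 184;  t_63 = 170
  t_64 = 110;  t_65 = 120;  t_66 = 78;  t_67 = 42;  t_68 = 8;  t_69 = 74
  t_70 = 142;  t_71 = 40;  t_72 = 174;  t_73 = 202;  t_74 = 24;  t_75 = 170
  t_76 = 238;  t_77 = 24;  t_78 = 78;  t_79 = 42;  t_80 = 232;  t_81 = 202
  t_82 = 142;  t_83 = 72;  t_84 = 46;  t_85 = 74;  t_86 = 120;  t_87 = 170
  t_88 = 110;  t_89 = 184;  t_90 = 78;  t_91 = 42;  t_92 = 200;  t_93 = 74
  t_94 = 142;  t_95 = 104;  t_96 = 174;  t_97 = 202;  t_98 = 216;  t_99 = 170
  t_100 = 238;  t_101 = 88;  t_102 = 78;  t_103 = 42;  t_104 = 168;  t_105 = 202
  t_106 = 142;  t_107 = 136;  t_108 = 46;  t_109 = 74;  t_110 = 56;  t_111 = 170
  t_112 = 110;  t_113 = 248;  t_114 = 78;  t_115 = 42;  t_116 = 136;  t_117 = 74
  t_118 = 142;  t_119 = 168;  t_120 = 174;  t_121 = 202;  t_122 = 152;  t_123 = 170
  t_124 = 238;  t_125 = 152;  t_126 = 78;  t_127 = 42;  t_128 = 104;  t_129 = 202
  t_130 = 142;  t_131 = 200;  t_132 = 46;  t_133 = 74;  t_134 = 248;  t_135 = 170
  t_136 = 110;  t_137 = 56;  t_138 = 78;  t_139 = 42;  t_140 = 72;  t_141 = 74
  t_142 = 142;  t_143 = 232;  t_144 = 174;  t_145 = 202;  t_146 = 88;  t_147 = 170
  t_148 = 238;  t_149 = 216;  t_150 = 78;  t_151 = 42;  t_152 = 40;  t_153 = 202
  t_154 = 142;  t_155 = 8;  t_156 = 46;  t_157 = 74;  t_158 = 184;  t_159 = 170
  t_160 = 110;  t_161 = 120;  t_162 = 78;  t_163 = 42;  t_164 = 8;  t_165 = 74
  t_166 = 142;  t_167 = 40;  t_168 = 174;  t_169 = 202;  t_170 = 24;  t_171 = 170
  t_172 = 238;  t_173 = 24;  t_174 = 78;  t_175 = 42;  t_176 = 232;  t_177 = 202
  t_178 = 142;  t_179 = 72;  t_180 = 46;  t_181 = 74;  t_182 = 120;  t_183 = 170
  t_184 = 110;  t_185 = 184;  t_186 = 78;  t_187 = 42;  t_188 = 200;  t_189 = 74
  t_190 = 142;  t_191 = 104;  t_192 = 174;  t_193 = 202;  t_194 = 216;  t_195 = 170
  t_196 = 238;  t_197 = 88;  t_198 = 78;  t_199 = 42;  t_200 = 168;  t_201 = 202
  t_202 = 142;  t_203 = 136;  t_204 = 46;  t_205 = 74;  t_206 = 56;  t_207 = 170
  t_208 = 110;  t_209 = 248;  t_210 = 78;  t_211 = 42;  t_212 = 136;  t_213 = 74
  t_214 = 142;  t_215 = 168;  t_216 = 174;  t_217 = 202
t_218 = 205·202 + 164·174 + 71·168 + 133·142 = 152
t_219 = 205·152 + 164·202 + 71·174 + 133·168 = 170

170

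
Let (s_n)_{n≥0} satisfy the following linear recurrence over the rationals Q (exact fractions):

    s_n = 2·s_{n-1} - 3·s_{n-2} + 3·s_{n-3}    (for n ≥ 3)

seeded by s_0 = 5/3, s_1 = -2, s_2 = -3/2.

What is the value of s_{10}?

s_3 = 2·-3/2 + -3·-2 + 3·5/3 = 8
s_4 = 2·8 + -3·-3/2 + 3·-2 = 29/2
s_5 = 2·29/2 + -3·8 + 3·-3/2 = 1/2
s_6 = 2·1/2 + -3·29/2 + 3·8 = -37/2
s_7 = 2·-37/2 + -3·1/2 + 3·29/2 = 5
s_8 = 2·5 + -3·-37/2 + 3·1/2 = 67
s_9 = 2·67 + -3·5 + 3·-37/2 = 127/2
s_10 = 2·127/2 + -3·67 + 3·5 = -59

-59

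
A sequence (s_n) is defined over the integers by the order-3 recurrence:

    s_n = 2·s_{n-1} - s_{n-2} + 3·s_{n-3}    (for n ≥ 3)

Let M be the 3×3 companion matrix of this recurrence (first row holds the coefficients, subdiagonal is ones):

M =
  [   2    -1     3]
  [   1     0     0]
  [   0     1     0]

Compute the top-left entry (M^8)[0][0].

(M^8)[0][0] is the top entry after applying M 8 times to the unit state (1, 0, 0). Equivalently it is h_{10} for the auxiliary sequence (h_n) obeying the same recurrence with h_2 = 1 and h_i = 0 for 0 ≤ i < 2:
h_3 = 2·1 + -1·0 + 3·0 = 2
h_4 = 2·2 + -1·1 + 3·0 = 3
h_5 = 2·3 + -1·2 + 3·1 = 7
h_6 = 2·7 + -1·3 + 3·2 = 17
h_7 = 2·17 + -1·7 + 3·3 = 36
h_8 = 2·36 + -1·17 + 3·7 = 76
h_9 = 2·76 + -1·36 + 3·17 = 167
h_10 = 2·167 + -1·76 + 3·36 = 366

366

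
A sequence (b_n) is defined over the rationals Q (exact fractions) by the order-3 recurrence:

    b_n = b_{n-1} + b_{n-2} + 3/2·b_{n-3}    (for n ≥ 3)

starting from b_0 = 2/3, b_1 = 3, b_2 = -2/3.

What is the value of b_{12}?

25999/24

b_3 = 1·-2/3 + 1·3 + 3/2·2/3 = 10/3
b_4 = 1·10/3 + 1·-2/3 + 3/2·3 = 43/6
b_5 = 1·43/6 + 1·10/3 + 3/2·-2/3 = 19/2
b_6 = 1·19/2 + 1·43/6 + 3/2·10/3 = 65/3
b_7 = 1·65/3 + 1·19/2 + 3/2·43/6 = 503/12
b_8 = 1·503/12 + 1·65/3 + 3/2·19/2 = 467/6
b_9 = 1·467/6 + 1·503/12 + 3/2·65/3 = 609/4
b_10 = 1·609/4 + 1·467/6 + 3/2·503/12 = 7031/24
b_11 = 1·7031/24 + 1·609/4 + 3/2·467/6 = 13487/24
b_12 = 1·13487/24 + 1·7031/24 + 3/2·609/4 = 25999/24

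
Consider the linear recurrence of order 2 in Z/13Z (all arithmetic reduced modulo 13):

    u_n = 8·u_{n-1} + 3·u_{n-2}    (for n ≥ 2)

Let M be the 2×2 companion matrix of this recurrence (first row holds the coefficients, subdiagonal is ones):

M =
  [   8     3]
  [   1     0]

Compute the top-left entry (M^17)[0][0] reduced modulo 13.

10

(M^17)[0][0] is the top entry after applying M 17 times to the unit state (1, 0). Equivalently it is h_{18} for the auxiliary sequence (h_n) obeying the same recurrence with h_1 = 1 and h_i = 0 for 0 ≤ i < 1:
h_2 = 8·1 + 3·0 = 8
h_3 = 8·8 + 3·1 = 2
h_4 = 8·2 + 3·8 = 1
h_5 = 8·1 + 3·2 = 1
h_6 = 8·1 + 3·1 = 11
h_7 = 8·11 + 3·1 = 0
h_8 = 8·0 + 3·11 = 7
h_9 = 8·7 + 3·0 = 4
h_10 = 8·4 + 3·7 = 1
h_11 = 8·1 + 3·4 = 7
h_12 = 8·7 + 3·1 = 7
h_13 = 8·7 + 3·7 = 12
h_14 = 8·12 + 3·7 = 0
h_15 = 8·0 + 3·12 = 10
h_16 = 8·10 + 3·0 = 2
h_17 = 8·2 + 3·10 = 7
h_18 = 8·7 + 3·2 = 10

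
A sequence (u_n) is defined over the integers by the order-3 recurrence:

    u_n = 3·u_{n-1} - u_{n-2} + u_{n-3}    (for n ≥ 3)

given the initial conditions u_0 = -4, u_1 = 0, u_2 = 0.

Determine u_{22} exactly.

u_3 = 3·0 + -1·0 + 1·-4 = -4
u_4 = 3·-4 + -1·0 + 1·0 = -12
u_5 = 3·-12 + -1·-4 + 1·0 = -32
u_6 = 3·-32 + -1·-12 + 1·-4 = -88
u_7 = 3·-88 + -1·-32 + 1·-12 = -244
u_8 = 3·-244 + -1·-88 + 1·-32 = -676
u_9 = 3·-676 + -1·-244 + 1·-88 = -1872
u_10 = 3·-1872 + -1·-676 + 1·-244 = -5184
u_11 = 3·-5184 + -1·-1872 + 1·-676 = -14356
u_12 = 3·-14356 + -1·-5184 + 1·-1872 = -39756
u_13 = 3·-39756 + -1·-14356 + 1·-5184 = -110096
u_14 = 3·-110096 + -1·-39756 + 1·-14356 = -304888
u_15 = 3·-304888 + -1·-110096 + 1·-39756 = -844324
u_16 = 3·-844324 + -1·-304888 + 1·-110096 = -2338180
u_17 = 3·-2338180 + -1·-844324 + 1·-304888 = -6475104
u_18 = 3·-6475104 + -1·-2338180 + 1·-844324 = -17931456
u_19 = 3·-17931456 + -1·-6475104 + 1·-2338180 = -49657444
u_20 = 3·-49657444 + -1·-17931456 + 1·-6475104 = -137515980
u_21 = 3·-137515980 + -1·-49657444 + 1·-17931456 = -380821952
u_22 = 3·-380821952 + -1·-137515980 + 1·-49657444 = -1054607320

-1054607320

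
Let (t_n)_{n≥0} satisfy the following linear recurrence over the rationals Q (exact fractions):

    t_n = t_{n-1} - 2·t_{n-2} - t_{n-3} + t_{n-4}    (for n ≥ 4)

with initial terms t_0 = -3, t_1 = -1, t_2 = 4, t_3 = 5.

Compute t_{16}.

-3445

t_4 = 1·5 + -2·4 + -1·-1 + 1·-3 = -5
t_5 = 1·-5 + -2·5 + -1·4 + 1·-1 = -20
t_6 = 1·-20 + -2·-5 + -1·5 + 1·4 = -11
t_7 = 1·-11 + -2·-20 + -1·-5 + 1·5 = 39
t_8 = 1·39 + -2·-11 + -1·-20 + 1·-5 = 76
t_9 = 1·76 + -2·39 + -1·-11 + 1·-20 = -11
t_10 = 1·-11 + -2·76 + -1·39 + 1·-11 = -213
t_11 = 1·-213 + -2·-11 + -1·76 + 1·39 = -228
t_12 = 1·-228 + -2·-213 + -1·-11 + 1·76 = 285
t_13 = 1·285 + -2·-228 + -1·-213 + 1·-11 = 943
t_14 = 1·943 + -2·285 + -1·-228 + 1·-213 = 388
t_15 = 1·388 + -2·943 + -1·285 + 1·-228 = -2011
t_16 = 1·-2011 + -2·388 + -1·943 + 1·285 = -3445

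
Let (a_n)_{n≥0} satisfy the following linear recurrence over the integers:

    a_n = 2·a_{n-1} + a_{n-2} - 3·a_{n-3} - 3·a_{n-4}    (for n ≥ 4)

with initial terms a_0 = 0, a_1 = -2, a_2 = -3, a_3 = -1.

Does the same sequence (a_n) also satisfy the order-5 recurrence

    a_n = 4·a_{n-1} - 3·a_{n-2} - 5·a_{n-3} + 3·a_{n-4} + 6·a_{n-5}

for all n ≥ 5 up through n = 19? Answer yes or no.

Terms a_0..a_19: 0, -2, -3, -1, 1, 16, 45, 106, 206, 335, 423, 245, -710, -3449, -9612, -21278, -39691, -61477, -69975, -18520
n=5: candidate gives 16, actual a_5 = 16 ✓
n=6: candidate gives 45, actual a_6 = 45 ✓
n=7: candidate gives 106, actual a_7 = 106 ✓
n=8: candidate gives 206, actual a_8 = 206 ✓
n=9: candidate gives 335, actual a_9 = 335 ✓
n=10: candidate gives 423, actual a_10 = 423 ✓
n=11: candidate gives 245, actual a_11 = 245 ✓
n=12: candidate gives -710, actual a_12 = -710 ✓
n=13: candidate gives -3449, actual a_13 = -3449 ✓
n=14: candidate gives -9612, actual a_14 = -9612 ✓
n=15: candidate gives -21278, actual a_15 = -21278 ✓
n=16: candidate gives -39691, actual a_16 = -39691 ✓
n=17: candidate gives -61477, actual a_17 = -61477 ✓
n=18: candidate gives -69975, actual a_18 = -69975 ✓
n=19: candidate gives -18520, actual a_19 = -18520 ✓

yes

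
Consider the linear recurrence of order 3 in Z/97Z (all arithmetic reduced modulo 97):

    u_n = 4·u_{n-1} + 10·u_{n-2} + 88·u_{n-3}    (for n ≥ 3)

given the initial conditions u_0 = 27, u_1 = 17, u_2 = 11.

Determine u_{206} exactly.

44

u_3 = 4·11 + 10·17 + 88·27 = 68
u_4 = 4·68 + 10·11 + 88·17 = 35
u_5 = 4·35 + 10·68 + 88·11 = 42
u_6 = 4·42 + 10·35 + 88·68 = 3
u_7 = 4·3 + 10·42 + 88·35 = 20
u_8 = 4·20 + 10·3 + 88·42 = 23
u_9 = 4·23 + 10·20 + 88·3 = 71
u_10 = 4·71 + 10·23 + 88·20 = 43
u_11 = 4·43 + 10·71 + 88·23 = 93
u_12 = 4·93 + 10·43 + 88·71 = 66
u_13 = 4·66 + 10·93 + 88·43 = 31
u_14 = 4·31 + 10·66 + 88·93 = 44
u_15 = 4·44 + 10·31 + 88·66 = 86
u_16 = 4·86 + 10·44 + 88·31 = 20
u_17 = 4·20 + 10·86 + 88·44 = 59
u_18 = 4·59 + 10·20 + 88·86 = 50
u_19 = 4·50 + 10·59 + 88·20 = 28
u_20 = 4·28 + 10·50 + 88·59 = 81
u_21 = 4·81 + 10·28 + 88·50 = 57
u_22 = 4·57 + 10·81 + 88·28 = 10
u_23 = 4·10 + 10·57 + 88·81 = 75
u_24 = 4·75 + 10·10 + 88·57 = 81
u_25 = 4·81 + 10·75 + 88·10 = 14
u_26 = 4·14 + 10·81 + 88·75 = 94
u_27 = 4·94 + 10·14 + 88·81 = 78
u_28 = 4·78 + 10·94 + 88·14 = 59
u_29 = 4·59 + 10·78 + 88·94 = 73
u_30 = 4·73 + 10·59 + 88·78 = 83
u_31 = 4·83 + 10·73 + 88·59 = 46
u_32 = 4·46 + 10·83 + 88·73 = 66
u_33 = 4·66 + 10·46 + 88·83 = 74
u_34 = 4·74 + 10·66 + 88·46 = 57
u_35 = 4·57 + 10·74 + 88·66 = 83
u_36 = 4·83 + 10·57 + 88·74 = 42
u_37 = 4·42 + 10·83 + 88·57 = 0
u_38 = 4·0 + 10·42 + 88·83 = 61
u_39 = 4·61 + 10·0 + 88·42 = 60
u_40 = 4·60 + 10·61 + 88·0 = 74
u_41 = 4·74 + 10·60 + 88·61 = 56
u_42 = 4·56 + 10·74 + 88·60 = 36
u_43 = 4·36 + 10·56 + 88·74 = 38
u_44 = 4·38 + 10·36 + 88·56 = 8
u_45 = 4·8 + 10·38 + 88·36 = 88
u_46 = 4·88 + 10·8 + 88·38 = 90
u_47 = 4·90 + 10·88 + 88·8 = 4
u_48 = 4·4 + 10·90 + 88·88 = 27
u_49 = 4·27 + 10·4 + 88·90 = 17
u_50 = 4·17 + 10·27 + 88·4 = 11
(u_48, u_49, u_50) = (27, 17, 11) = (u_0, u_1, u_2), so the sequence has period 48.
206 ≡ 14 (mod 48), hence u_206 = u_14 = 44.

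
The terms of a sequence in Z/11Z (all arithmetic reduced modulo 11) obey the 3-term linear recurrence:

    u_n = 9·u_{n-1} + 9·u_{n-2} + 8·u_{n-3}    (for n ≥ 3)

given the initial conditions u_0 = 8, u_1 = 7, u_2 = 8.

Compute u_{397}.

u_3 = 9·8 + 9·7 + 8·8 = 1
u_4 = 9·1 + 9·8 + 8·7 = 5
u_5 = 9·5 + 9·1 + 8·8 = 8
u_6 = 9·8 + 9·5 + 8·1 = 4
u_7 = 9·4 + 9·8 + 8·5 = 5
u_8 = 9·5 + 9·4 + 8·8 = 2
Continuing the recurrence:
  u_9 = 7;  u_10 = 0;  u_11 = 2;  u_12 = 8;  u_13 = 2;  u_14 = 7
  u_15 = 2;  u_16 = 9;  u_17 = 1;  u_18 = 7;  u_19 = 1;  u_20 = 3
  u_21 = 4;  u_22 = 5;  u_23 = 6;  u_24 = 10;  u_25 = 8;  u_26 = 1
  u_27 = 7;  u_28 = 4;  u_29 = 8;  u_30 = 10;  u_31 = 7;  u_32 = 8
  u_33 = 6;  u_34 = 6;  u_35 = 7;  u_36 = 0;  u_37 = 1;  u_38 = 10
  u_39 = 0;  u_40 = 10;  u_41 = 5;  u_42 = 3;  u_43 = 9;  u_44 = 5
  u_45 = 7;  u_46 = 4;  u_47 = 7;  u_48 = 1;  u_49 = 5;  u_50 = 0
  u_51 = 9;  u_52 = 0;  u_53 = 4;  u_54 = 9;  u_55 = 7;  u_56 = 0
  u_57 = 3;  u_58 = 6;  u_59 = 4;  u_60 = 4;  u_61 = 10;  u_62 = 4
  u_63 = 4;  u_64 = 9;  u_65 = 6;  u_66 = 2;  u_67 = 1;  u_68 = 9
  u_69 = 7;  u_70 = 9;  u_71 = 7;  u_72 = 2;  u_73 = 10;  u_74 = 10
  u_75 = 9;  u_76 = 9;  u_77 = 0;  u_78 = 10;  u_79 = 8;  u_80 = 8
  u_81 = 4;  u_82 = 7;  u_83 = 9;  u_84 = 0;  u_85 = 5;  u_86 = 7
  u_87 = 9;  u_88 = 8;  u_89 = 0;  u_90 = 1;  u_91 = 7;  u_92 = 6
  u_93 = 4;  u_94 = 3;  u_95 = 1;  u_96 = 2;  u_97 = 7;  u_98 = 1
  u_99 = 0;  u_100 = 10;  u_101 = 10;  u_102 = 4;  u_103 = 8;  u_104 = 1
  u_105 = 3;  u_106 = 1;  u_107 = 0;  u_108 = 0;  u_109 = 8;  u_110 = 6
  u_111 = 5;  u_112 = 9;  u_113 = 9;  u_114 = 4;  u_115 = 2;  u_116 = 5
  u_117 = 7;  u_118 = 3;  u_119 = 9;  u_120 = 10;  u_121 = 8;  u_122 = 3
  u_123 = 3;  u_124 = 8;  u_125 = 2;  u_126 = 4;  u_127 = 8;  u_128 = 3
  u_129 = 10;  u_130 = 5;  u_131 = 5;  u_132 = 5;  u_133 = 9;  u_134 = 1
  u_135 = 9;  u_136 = 8;  u_137 = 7;  u_138 = 9;  u_139 = 10;  u_140 = 7
  u_141 = 5;  u_142 = 1;  u_143 = 0;  u_144 = 5;  u_145 = 9;  u_146 = 5
  u_147 = 1;  u_148 = 5;  u_149 = 6;  u_150 = 8;  u_151 = 1;  u_152 = 8
  u_153 = 2;  u_154 = 10;  u_155 = 7;  u_156 = 4;  u_157 = 3;  u_158 = 9
  u_159 = 8;  u_160 = 1;  u_161 = 10;  u_162 = 9;  u_163 = 3;  u_164 = 1
  u_165 = 9;  u_166 = 4;  u_167 = 4;  u_168 = 1;  u_169 = 0;  u_170 = 8
  u_171 = 3;  u_172 = 0;  u_173 = 3;  u_174 = 7;  u_175 = 2;  u_176 = 6
  u_177 = 7;  u_178 = 1;  u_179 = 10;  u_180 = 1;  u_181 = 8;  u_182 = 7
  u_183 = 0;  u_184 = 6;  u_185 = 0;  u_186 = 10;  u_187 = 6;  u_188 = 1
  u_189 = 0;  u_190 = 2;  u_191 = 4;  u_192 = 10;  u_193 = 10;  u_194 = 3
  u_195 = 10;  u_196 = 10;  u_197 = 6;  u_198 = 4;  u_199 = 5;  u_200 = 8
  u_201 = 6;  u_202 = 1;  u_203 = 6;  u_204 = 1;  u_205 = 5;  u_206 = 3
  u_207 = 3;  u_208 = 6;  u_209 = 6;  u_210 = 0;  u_211 = 3;  u_212 = 9
  u_213 = 9;  u_214 = 10;  u_215 = 1;  u_216 = 6;  u_217 = 0;  u_218 = 7
  u_219 = 1;  u_220 = 6;  u_221 = 9;  u_222 = 0;  u_223 = 8;  u_224 = 1
  u_225 = 4;  u_226 = 10;  u_227 = 2;  u_228 = 8;  u_229 = 5;  u_230 = 1
  u_231 = 8;  u_232 = 0;  u_233 = 3;  u_234 = 3;  u_235 = 10;  u_236 = 9
  u_237 = 8;  u_238 = 2;  u_239 = 8;  u_240 = 0;  u_241 = 0;  u_242 = 9
  u_243 = 4;  u_244 = 7;  u_245 = 6;  u_246 = 6;  u_247 = 10;  u_248 = 5
  u_249 = 7;  u_250 = 1;  u_251 = 2;  u_252 = 6;  u_253 = 3;  u_254 = 9
  u_255 = 2;  u_256 = 2;  u_257 = 9;  u_258 = 5;  u_259 = 10;  u_260 = 9
  u_261 = 2;  u_262 = 3;  u_263 = 7;  u_264 = 7;  u_265 = 7;  u_266 = 6
  u_267 = 8;  u_268 = 6;  u_269 = 9;  u_270 = 1;  u_271 = 6;  u_272 = 3
  u_273 = 1;  u_274 = 7;  u_275 = 8;  u_276 = 0;  u_277 = 7;  u_278 = 6
  u_279 = 7;  u_280 = 8;  u_281 = 7;  u_282 = 4;  u_283 = 9;  u_284 = 8
  u_285 = 9;  u_286 = 5;  u_287 = 3;  u_288 = 1;  u_289 = 10;  u_290 = 2
  u_291 = 6;  u_292 = 9;  u_293 = 8;  u_294 = 3;  u_295 = 6;  u_296 = 2
  u_297 = 8;  u_298 = 6;  u_299 = 10;  u_300 = 10;  u_301 = 8;  u_302 = 0
  u_303 = 9;  u_304 = 2;  u_305 = 0;  u_306 = 2;  u_307 = 1;  u_308 = 5
  u_309 = 4;  u_310 = 1;  u_311 = 8;  u_312 = 3;  u_313 = 8;  u_314 = 9
  u_315 = 1;  u_316 = 0;  u_317 = 4;  u_318 = 0;  u_319 = 3;  u_320 = 4
  u_321 = 8;  u_322 = 0;  u_323 = 5;  u_324 = 10;  u_325 = 3;  u_326 = 3
  u_327 = 2;  u_328 = 3;  u_329 = 3;  u_330 = 4;  u_331 = 10;  u_332 = 7
  u_333 = 9;  u_334 = 4;  u_335 = 8;  u_336 = 4;  u_337 = 8;  u_338 = 7
  u_339 = 2;  u_340 = 2;  u_341 = 4;  u_342 = 4;  u_343 = 0;  u_344 = 2
  u_345 = 6;  u_346 = 6;  u_347 = 3;  u_348 = 8;  u_349 = 4;  u_350 = 0
  u_351 = 1;  u_352 = 8;  u_353 = 4;  u_354 = 6;  u_355 = 0;  u_356 = 9
  u_357 = 8;  u_358 = 10;  u_359 = 3;  u_360 = 5;  u_361 = 9;  u_362 = 7
  u_363 = 8;  u_364 = 9;  u_365 = 0;  u_366 = 2;  u_367 = 2;  u_368 = 3
  u_369 = 6;  u_370 = 9;  u_371 = 5;  u_372 = 9;  u_373 = 0;  u_374 = 0
  u_375 = 6;  u_376 = 10;  u_377 = 1;  u_378 = 4;  u_379 = 4;  u_380 = 3
  u_381 = 7;  u_382 = 1;  u_383 = 8;  u_384 = 5;  u_385 = 4;  u_386 = 2
  u_387 = 6;  u_388 = 5;  u_389 = 5;  u_390 = 6;  u_391 = 7;  u_392 = 3
  u_393 = 6;  u_394 = 5;  u_395 = 2
u_396 = 9·2 + 9·5 + 8·6 = 1
u_397 = 9·1 + 9·2 + 8·5 = 1

1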